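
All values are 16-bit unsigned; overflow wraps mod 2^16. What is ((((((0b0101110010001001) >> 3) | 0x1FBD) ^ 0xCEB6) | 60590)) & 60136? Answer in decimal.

59560

0b0101110010001001 = 0101110010001001
→ >> 3 → 0000101110010001 = 2961
0x1FBD = 0001111110111101
→ | → 0001111110111101 = 8125
0xCEB6 = 1100111010110110
→ ^ → 1101000100001011 = 53515
60590 = 1110110010101110
→ | → 1111110110101111 = 64943
60136 = 1110101011101000
→ & → 1110100010101000 = 59560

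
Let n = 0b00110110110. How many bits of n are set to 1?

n = 110110110
Count the 1s: 1 + 1 + 1 + 1 + 1 + 1 = 6

6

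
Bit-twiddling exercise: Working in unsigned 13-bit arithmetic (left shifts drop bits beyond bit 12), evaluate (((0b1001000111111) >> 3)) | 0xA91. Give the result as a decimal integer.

2775

0b1001000111111 = 1001000111111
→ >> 3 → 0001001000111 = 583
0xA91 = 0101010010001
→ | → 0101011010111 = 2775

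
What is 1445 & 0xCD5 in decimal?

1157

1445 = 010110100101
0xCD5 = 110011010101
AND → 010010000101 = 1157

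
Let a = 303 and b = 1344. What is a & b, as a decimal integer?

256

303 = 00100101111
1344 = 10101000000
AND → 00100000000 = 256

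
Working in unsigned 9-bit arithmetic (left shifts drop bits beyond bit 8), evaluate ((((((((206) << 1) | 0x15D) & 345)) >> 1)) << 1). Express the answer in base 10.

206 = 011001110
→ << 1 (mod 2^9) → 110011100 = 412
0x15D = 101011101
→ | → 111011101 = 477
345 = 101011001
→ & → 101011001 = 345
→ >> 1 → 010101100 = 172
→ << 1 (mod 2^9) → 101011000 = 344

344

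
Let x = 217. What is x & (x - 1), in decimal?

x = 11011001 = 217
x - 1 = 11011000
AND   = 11011000 = 216
(x & (x - 1) clears the lowest set bit of x.)

216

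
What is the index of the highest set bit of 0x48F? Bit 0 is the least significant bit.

0x48F = 10010001111
The topmost 1 is at position 10 (since 2^10 = 1024 ≤ 1167 < 2048).

10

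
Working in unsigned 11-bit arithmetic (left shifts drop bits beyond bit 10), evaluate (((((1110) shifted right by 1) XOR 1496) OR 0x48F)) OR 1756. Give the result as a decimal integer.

1110 = 10001010110
→ shifted right by 1 → 01000101011 = 555
1496 = 10111011000
→ XOR → 11111110011 = 2035
0x48F = 10010001111
→ OR → 11111111111 = 2047
1756 = 11011011100
→ OR → 11111111111 = 2047

2047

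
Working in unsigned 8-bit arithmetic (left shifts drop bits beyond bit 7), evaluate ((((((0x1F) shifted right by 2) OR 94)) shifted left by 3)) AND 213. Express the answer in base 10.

0x1F = 00011111
→ shifted right by 2 → 00000111 = 7
94 = 01011110
→ OR → 01011111 = 95
→ shifted left by 3 (mod 2^8) → 11111000 = 248
213 = 11010101
→ AND → 11010000 = 208

208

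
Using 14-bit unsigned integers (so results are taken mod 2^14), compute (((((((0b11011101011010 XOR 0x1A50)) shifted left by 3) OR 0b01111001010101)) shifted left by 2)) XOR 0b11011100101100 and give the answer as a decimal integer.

0b11011101011010 = 11011101011010
0x1A50 = 01101001010000
→ XOR → 10110100001010 = 11530
→ shifted left by 3 (mod 2^14) → 10100001010000 = 10320
0b01111001010101 = 01111001010101
→ OR → 11111001010101 = 15957
→ shifted left by 2 (mod 2^14) → 11100101010100 = 14676
0b11011100101100 = 11011100101100
→ XOR → 00111001111000 = 3704

3704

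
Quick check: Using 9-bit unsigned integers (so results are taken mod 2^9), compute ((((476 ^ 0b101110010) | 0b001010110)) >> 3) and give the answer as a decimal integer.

31

476 = 111011100
0b101110010 = 101110010
→ ^ → 010101110 = 174
0b001010110 = 001010110
→ | → 011111110 = 254
→ >> 3 → 000011111 = 31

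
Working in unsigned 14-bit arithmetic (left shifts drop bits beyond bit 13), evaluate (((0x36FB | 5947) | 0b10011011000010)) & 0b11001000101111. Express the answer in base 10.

0x36FB = 11011011111011
5947 = 01011100111011
→ | → 11011111111011 = 14331
0b10011011000010 = 10011011000010
→ | → 11011111111011 = 14331
0b11001000101111 = 11001000101111
→ & → 11001000101011 = 12843

12843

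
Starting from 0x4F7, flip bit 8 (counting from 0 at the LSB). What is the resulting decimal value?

1527

x = 010011110111
bit 8 is currently 0; toggle it via x ^ (1 << 8) = x ^ 256
→ 010111110111 = 1527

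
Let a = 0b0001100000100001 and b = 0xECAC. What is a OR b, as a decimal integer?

a = 0001100000100001
0xECAC = 1110110010101100
 OR → 1111110010101101 = 64685

64685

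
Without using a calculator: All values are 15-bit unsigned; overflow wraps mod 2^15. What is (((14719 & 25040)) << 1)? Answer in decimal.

17056

14719 = 011100101111111
25040 = 110000111010000
→ & → 010000101010000 = 8528
→ << 1 (mod 2^15) → 100001010100000 = 17056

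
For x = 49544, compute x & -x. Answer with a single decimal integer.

8

x = 1100000110001000 = 49544
-x (two's complement) = …0011111001111000
AND   = 0000000000001000 = 8
(x & -x isolates the lowest set bit of x.)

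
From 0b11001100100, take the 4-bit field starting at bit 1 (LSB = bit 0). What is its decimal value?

2

v = 11001100100
Shift right by 1: 1100110010
Mask low 4 bits: 0010 = 2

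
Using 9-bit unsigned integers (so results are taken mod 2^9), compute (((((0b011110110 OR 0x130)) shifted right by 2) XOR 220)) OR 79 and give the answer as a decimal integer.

239

0b011110110 = 011110110
0x130 = 100110000
→ OR → 111110110 = 502
→ shifted right by 2 → 001111101 = 125
220 = 011011100
→ XOR → 010100001 = 161
79 = 001001111
→ OR → 011101111 = 239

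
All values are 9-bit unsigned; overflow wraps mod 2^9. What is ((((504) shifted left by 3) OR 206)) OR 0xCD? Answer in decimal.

463

504 = 111111000
→ shifted left by 3 (mod 2^9) → 111000000 = 448
206 = 011001110
→ OR → 111001110 = 462
0xCD = 011001101
→ OR → 111001111 = 463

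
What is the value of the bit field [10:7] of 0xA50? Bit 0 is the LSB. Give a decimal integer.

4

v = 101001010000
Shift right by 7: 10100
Mask low 4 bits: 0100 = 4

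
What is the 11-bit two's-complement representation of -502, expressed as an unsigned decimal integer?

502 in 11 bits: 00111110110
Invert: 11000001001
Add 1:  11000001010 = 1546
(Check: 2^11 - 502 = 2048 - 502 = 1546.)

1546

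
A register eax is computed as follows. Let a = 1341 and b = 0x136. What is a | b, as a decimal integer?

1343

1341 = 10100111101
0x136 = 00100110110
 OR → 10100111111 = 1343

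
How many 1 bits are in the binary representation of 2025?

2025 = 11111101001
Count the 1s: 1 + 1 + 1 + 1 + 1 + 1 + 1 + 1 = 8

8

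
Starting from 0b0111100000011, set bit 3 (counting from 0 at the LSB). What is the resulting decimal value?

x = 0111100000011
bit 3 is currently 0; set it via x | (1 << 3) = x | 8
→ 0111100001011 = 3851

3851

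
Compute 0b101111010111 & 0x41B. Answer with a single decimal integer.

a = 101111010111
0x41B = 010000011011
AND → 000000010011 = 19

19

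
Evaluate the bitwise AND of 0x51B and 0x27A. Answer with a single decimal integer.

0x51B = 10100011011
0x27A = 01001111010
AND → 00000011010 = 26

26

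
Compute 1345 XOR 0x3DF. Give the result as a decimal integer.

1694

1345 = 10101000001
0x3DF = 01111011111
XOR → 11010011110 = 1694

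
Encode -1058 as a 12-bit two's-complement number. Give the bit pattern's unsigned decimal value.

3038

1058 in 12 bits: 010000100010
Invert: 101111011101
Add 1:  101111011110 = 3038
(Check: 2^12 - 1058 = 4096 - 1058 = 3038.)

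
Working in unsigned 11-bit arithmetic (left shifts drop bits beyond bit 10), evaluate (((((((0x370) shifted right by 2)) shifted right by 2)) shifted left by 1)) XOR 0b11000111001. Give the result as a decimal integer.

1623

0x370 = 01101110000
→ shifted right by 2 → 00011011100 = 220
→ shifted right by 2 → 00000110111 = 55
→ shifted left by 1 (mod 2^11) → 00001101110 = 110
0b11000111001 = 11000111001
→ XOR → 11001010111 = 1623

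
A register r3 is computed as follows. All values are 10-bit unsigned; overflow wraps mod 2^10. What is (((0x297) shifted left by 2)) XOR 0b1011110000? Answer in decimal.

0x297 = 1010010111
→ shifted left by 2 (mod 2^10) → 1001011100 = 604
0b1011110000 = 1011110000
→ XOR → 0010101100 = 172

172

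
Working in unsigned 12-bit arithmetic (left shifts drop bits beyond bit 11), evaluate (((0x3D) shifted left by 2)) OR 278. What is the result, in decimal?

502

0x3D = 000000111101
→ shifted left by 2 (mod 2^12) → 000011110100 = 244
278 = 000100010110
→ OR → 000111110110 = 502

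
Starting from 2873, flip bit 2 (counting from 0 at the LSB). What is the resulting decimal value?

2877

x = 00101100111001
bit 2 is currently 0; toggle it via x ^ (1 << 2) = x ^ 4
→ 00101100111101 = 2877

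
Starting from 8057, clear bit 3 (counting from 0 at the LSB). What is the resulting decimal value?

x = 01111101111001
bit 3 is currently 1; clear it via x & ~(1 << 3) = x & ~8
→ 01111101110001 = 8049

8049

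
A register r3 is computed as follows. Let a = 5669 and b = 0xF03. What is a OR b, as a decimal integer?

5669 = 1011000100101
0xF03 = 0111100000011
 OR → 1111100100111 = 7975

7975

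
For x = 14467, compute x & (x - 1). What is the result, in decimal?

14466

x = 11100010000011 = 14467
x - 1 = 11100010000010
AND   = 11100010000010 = 14466
(x & (x - 1) clears the lowest set bit of x.)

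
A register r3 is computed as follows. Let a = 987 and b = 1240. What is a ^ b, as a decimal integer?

1795

987 = 01111011011
1240 = 10011011000
XOR → 11100000011 = 1795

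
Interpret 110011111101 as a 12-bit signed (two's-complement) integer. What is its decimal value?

-771

pattern = 110011111101 (MSB is 1 ⇒ negative)
Invert: 001100000010, add 1 → 001100000011 = 771, so the value is -771.
(Equivalently: 3325 - 2^12 = 3325 - 4096 = -771.)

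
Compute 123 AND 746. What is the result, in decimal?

123 = 0001111011
746 = 1011101010
AND → 0001101010 = 106

106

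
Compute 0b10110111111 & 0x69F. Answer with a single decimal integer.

a = 10110111111
0x69F = 11010011111
AND → 10010011111 = 1183

1183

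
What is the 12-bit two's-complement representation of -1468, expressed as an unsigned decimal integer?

2628

1468 in 12 bits: 010110111100
Invert: 101001000011
Add 1:  101001000100 = 2628
(Check: 2^12 - 1468 = 4096 - 1468 = 2628.)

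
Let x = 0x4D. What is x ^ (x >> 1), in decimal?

107

x = 1001101 = 77
x>>1 = 0100110
XOR  = 1101011 = 107
(x ^ (x >> 1) gives the standard binary-reflected Gray code of x.)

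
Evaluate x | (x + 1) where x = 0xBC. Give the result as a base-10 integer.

x = 10111100 = 188
x + 1 = 10111101
OR    = 10111101 = 189
(x | (x + 1) sets the lowest cleared bit.)

189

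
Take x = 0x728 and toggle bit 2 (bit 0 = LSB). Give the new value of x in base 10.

1836

x = 00011100101000
bit 2 is currently 0; toggle it via x ^ (1 << 2) = x ^ 4
→ 00011100101100 = 1836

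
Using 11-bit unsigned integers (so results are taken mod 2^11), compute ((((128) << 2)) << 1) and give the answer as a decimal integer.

1024

128 = 00010000000
→ << 2 (mod 2^11) → 01000000000 = 512
→ << 1 (mod 2^11) → 10000000000 = 1024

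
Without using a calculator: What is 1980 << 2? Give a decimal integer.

1980 = 0011110111100
shift left by 2 → 1111011110000 = 7920
(equivalently, 1980 × 2^2 = 1980 × 4)

7920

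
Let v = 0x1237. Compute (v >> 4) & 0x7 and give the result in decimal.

v = 01001000110111
Shift right by 4: 0100100011
Mask low 3 bits: 011 = 3

3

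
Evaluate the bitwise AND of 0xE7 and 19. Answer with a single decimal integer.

0xE7 = 11100111
19 = 00010011
AND → 00000011 = 3

3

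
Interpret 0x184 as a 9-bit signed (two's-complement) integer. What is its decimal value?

-124

pattern = 110000100 (MSB is 1 ⇒ negative)
Invert: 001111011, add 1 → 001111100 = 124, so the value is -124.
(Equivalently: 388 - 2^9 = 388 - 512 = -124.)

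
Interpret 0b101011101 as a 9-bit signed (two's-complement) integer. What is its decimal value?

pattern = 101011101 (MSB is 1 ⇒ negative)
Invert: 010100010, add 1 → 010100011 = 163, so the value is -163.
(Equivalently: 349 - 2^9 = 349 - 512 = -163.)

-163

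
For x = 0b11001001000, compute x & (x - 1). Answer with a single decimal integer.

1600

x = 11001001000 = 1608
x - 1 = 11001000111
AND   = 11001000000 = 1600
(x & (x - 1) clears the lowest set bit of x.)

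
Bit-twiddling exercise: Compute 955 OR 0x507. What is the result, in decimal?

1983

955 = 01110111011
0x507 = 10100000111
 OR → 11110111111 = 1983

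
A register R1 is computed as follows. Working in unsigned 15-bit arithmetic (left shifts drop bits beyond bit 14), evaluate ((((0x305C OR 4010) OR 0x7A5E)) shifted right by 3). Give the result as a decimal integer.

4095

0x305C = 011000001011100
4010 = 000111110101010
→ OR → 011111111111110 = 16382
0x7A5E = 111101001011110
→ OR → 111111111111110 = 32766
→ shifted right by 3 → 000111111111111 = 4095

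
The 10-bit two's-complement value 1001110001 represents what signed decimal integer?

pattern = 1001110001 (MSB is 1 ⇒ negative)
Invert: 0110001110, add 1 → 0110001111 = 399, so the value is -399.
(Equivalently: 625 - 2^10 = 625 - 1024 = -399.)

-399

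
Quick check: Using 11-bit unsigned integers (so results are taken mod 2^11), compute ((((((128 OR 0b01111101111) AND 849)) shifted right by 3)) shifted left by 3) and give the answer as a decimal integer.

832

128 = 00010000000
0b01111101111 = 01111101111
→ OR → 01111101111 = 1007
849 = 01101010001
→ AND → 01101000001 = 833
→ shifted right by 3 → 00001101000 = 104
→ shifted left by 3 (mod 2^11) → 01101000000 = 832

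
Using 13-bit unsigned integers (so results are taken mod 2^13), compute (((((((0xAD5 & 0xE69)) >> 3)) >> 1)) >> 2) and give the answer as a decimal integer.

41

0xAD5 = 0101011010101
0xE69 = 0111001101001
→ & → 0101001000001 = 2625
→ >> 3 → 0000101001000 = 328
→ >> 1 → 0000010100100 = 164
→ >> 2 → 0000000101001 = 41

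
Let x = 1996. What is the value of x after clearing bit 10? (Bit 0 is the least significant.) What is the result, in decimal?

972

x = 11111001100
bit 10 is currently 1; clear it via x & ~(1 << 10) = x & ~1024
→ 01111001100 = 972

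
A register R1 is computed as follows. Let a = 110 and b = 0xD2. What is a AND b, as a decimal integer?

110 = 01101110
0xD2 = 11010010
AND → 01000010 = 66

66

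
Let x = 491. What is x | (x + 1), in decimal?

495

x = 111101011 = 491
x + 1 = 111101100
OR    = 111101111 = 495
(x | (x + 1) sets the lowest cleared bit.)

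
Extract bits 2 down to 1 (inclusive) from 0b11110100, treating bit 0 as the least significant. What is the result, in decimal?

2

v = 11110100
Shift right by 1: 1111010
Mask low 2 bits: 10 = 2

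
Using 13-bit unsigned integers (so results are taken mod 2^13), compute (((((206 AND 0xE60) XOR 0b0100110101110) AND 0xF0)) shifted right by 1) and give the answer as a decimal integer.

112

206 = 0000011001110
0xE60 = 0111001100000
→ AND → 0000001000000 = 64
0b0100110101110 = 0100110101110
→ XOR → 0100111101110 = 2542
0xF0 = 0000011110000
→ AND → 0000011100000 = 224
→ shifted right by 1 → 0000001110000 = 112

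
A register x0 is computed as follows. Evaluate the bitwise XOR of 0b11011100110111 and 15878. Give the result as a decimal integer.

a = 11011100110111
15878 = 11111000000110
XOR → 00100100110001 = 2353

2353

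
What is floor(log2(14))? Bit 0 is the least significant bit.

14 = 1110
The topmost 1 is at position 3 (since 2^3 = 8 ≤ 14 < 16).

3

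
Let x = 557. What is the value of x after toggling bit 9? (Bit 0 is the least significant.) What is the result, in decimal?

x = 1000101101
bit 9 is currently 1; toggle it via x ^ (1 << 9) = x ^ 512
→ 0000101101 = 45

45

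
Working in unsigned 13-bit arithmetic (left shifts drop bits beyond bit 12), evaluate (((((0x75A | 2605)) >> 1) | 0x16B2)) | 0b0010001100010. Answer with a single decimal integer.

0x75A = 0011101011010
2605 = 0101000101101
→ | → 0111101111111 = 3967
→ >> 1 → 0011110111111 = 1983
0x16B2 = 1011010110010
→ | → 1011110111111 = 6079
0b0010001100010 = 0010001100010
→ | → 1011111111111 = 6143

6143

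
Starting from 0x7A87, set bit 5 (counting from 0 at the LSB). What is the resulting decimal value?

31399

x = 111101010000111
bit 5 is currently 0; set it via x | (1 << 5) = x | 32
→ 111101010100111 = 31399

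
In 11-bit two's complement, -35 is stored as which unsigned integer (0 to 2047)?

35 in 11 bits: 00000100011
Invert: 11111011100
Add 1:  11111011101 = 2013
(Check: 2^11 - 35 = 2048 - 35 = 2013.)

2013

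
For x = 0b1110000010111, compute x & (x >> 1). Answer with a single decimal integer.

x = 1110000010111 = 7191
x>>1 = 0111000001011
AND  = 0110000000011 = 3075
(x & (x >> 1) has a 1 wherever x has two consecutive 1 bits.)

3075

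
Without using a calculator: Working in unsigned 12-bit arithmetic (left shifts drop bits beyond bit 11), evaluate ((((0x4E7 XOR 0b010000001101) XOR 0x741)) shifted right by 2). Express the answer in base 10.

0x4E7 = 010011100111
0b010000001101 = 010000001101
→ XOR → 000011101010 = 234
0x741 = 011101000001
→ XOR → 011110101011 = 1963
→ shifted right by 2 → 000111101010 = 490

490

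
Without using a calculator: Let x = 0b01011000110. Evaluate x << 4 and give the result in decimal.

11360

x = 00001011000110
shift left by 4 → 10110001100000 = 11360
(equivalently, 710 × 2^4 = 710 × 16)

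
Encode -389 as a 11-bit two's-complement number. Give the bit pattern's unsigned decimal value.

389 in 11 bits: 00110000101
Invert: 11001111010
Add 1:  11001111011 = 1659
(Check: 2^11 - 389 = 2048 - 389 = 1659.)

1659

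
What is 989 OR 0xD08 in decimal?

989 = 001111011101
0xD08 = 110100001000
 OR → 111111011101 = 4061

4061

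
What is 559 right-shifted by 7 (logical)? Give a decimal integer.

4

559 = 1000101111
shift right by 7 → 0000000100 = 4
(equivalently, floor(559 / 128))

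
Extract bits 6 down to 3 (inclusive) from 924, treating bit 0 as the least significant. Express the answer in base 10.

3

v = 0001110011100
Shift right by 3: 0001110011
Mask low 4 bits: 0011 = 3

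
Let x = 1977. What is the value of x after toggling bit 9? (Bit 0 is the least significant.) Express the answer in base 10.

1465

x = 11110111001
bit 9 is currently 1; toggle it via x ^ (1 << 9) = x ^ 512
→ 10110111001 = 1465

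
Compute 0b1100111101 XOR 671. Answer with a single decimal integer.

418

a = 1100111101
671 = 1010011111
XOR → 0110100010 = 418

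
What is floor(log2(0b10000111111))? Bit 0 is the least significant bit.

0b10000111111 = 10000111111
The topmost 1 is at position 10 (since 2^10 = 1024 ≤ 1087 < 2048).

10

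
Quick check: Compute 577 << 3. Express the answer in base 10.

4616

577 = 0001001000001
shift left by 3 → 1001000001000 = 4616
(equivalently, 577 × 2^3 = 577 × 8)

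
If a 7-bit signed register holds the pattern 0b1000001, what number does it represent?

pattern = 1000001 (MSB is 1 ⇒ negative)
Invert: 0111110, add 1 → 0111111 = 63, so the value is -63.
(Equivalently: 65 - 2^7 = 65 - 128 = -63.)

-63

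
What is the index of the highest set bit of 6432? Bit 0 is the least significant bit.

6432 = 1100100100000
The topmost 1 is at position 12 (since 2^12 = 4096 ≤ 6432 < 8192).

12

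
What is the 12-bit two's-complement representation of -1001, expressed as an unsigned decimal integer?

1001 in 12 bits: 001111101001
Invert: 110000010110
Add 1:  110000010111 = 3095
(Check: 2^12 - 1001 = 4096 - 1001 = 3095.)

3095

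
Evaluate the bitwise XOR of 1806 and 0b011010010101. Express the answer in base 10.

411

1806 = 11100001110
b = 11010010101
XOR → 00110011011 = 411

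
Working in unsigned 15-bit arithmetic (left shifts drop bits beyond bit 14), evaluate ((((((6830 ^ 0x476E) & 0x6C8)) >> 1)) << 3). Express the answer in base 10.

4864

6830 = 001101010101110
0x476E = 100011101101110
→ ^ → 101110111000000 = 24000
0x6C8 = 000011011001000
→ & → 000010011000000 = 1216
→ >> 1 → 000001001100000 = 608
→ << 3 (mod 2^15) → 001001100000000 = 4864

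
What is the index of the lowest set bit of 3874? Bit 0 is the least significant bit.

1

3874 = 111100100010
Trailing zeros: 1, so the lowest set bit is bit 1 (value 2).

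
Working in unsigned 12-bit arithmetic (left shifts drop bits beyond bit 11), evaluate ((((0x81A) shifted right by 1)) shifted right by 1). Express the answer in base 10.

518

0x81A = 100000011010
→ shifted right by 1 → 010000001101 = 1037
→ shifted right by 1 → 001000000110 = 518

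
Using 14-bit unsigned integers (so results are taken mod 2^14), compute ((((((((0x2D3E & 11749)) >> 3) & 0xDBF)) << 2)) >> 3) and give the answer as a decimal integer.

0x2D3E = 10110100111110
11749 = 10110111100101
→ & → 10110100100100 = 11556
→ >> 3 → 00010110100100 = 1444
0xDBF = 00110110111111
→ & → 00010110100100 = 1444
→ << 2 (mod 2^14) → 01011010010000 = 5776
→ >> 3 → 00001011010010 = 722

722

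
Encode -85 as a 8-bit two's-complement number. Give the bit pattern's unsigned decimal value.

171

85 in 8 bits: 01010101
Invert: 10101010
Add 1:  10101011 = 171
(Check: 2^8 - 85 = 256 - 85 = 171.)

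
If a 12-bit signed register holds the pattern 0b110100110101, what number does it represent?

-715

pattern = 110100110101 (MSB is 1 ⇒ negative)
Invert: 001011001010, add 1 → 001011001011 = 715, so the value is -715.
(Equivalently: 3381 - 2^12 = 3381 - 4096 = -715.)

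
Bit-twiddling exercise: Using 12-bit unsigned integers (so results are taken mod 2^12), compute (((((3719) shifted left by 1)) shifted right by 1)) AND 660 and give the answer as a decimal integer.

644

3719 = 111010000111
→ shifted left by 1 (mod 2^12) → 110100001110 = 3342
→ shifted right by 1 → 011010000111 = 1671
660 = 001010010100
→ AND → 001010000100 = 644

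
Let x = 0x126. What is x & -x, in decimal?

2

x = 100100110 = 294
-x (two's complement) = …011011010
AND   = 000000010 = 2
(x & -x isolates the lowest set bit of x.)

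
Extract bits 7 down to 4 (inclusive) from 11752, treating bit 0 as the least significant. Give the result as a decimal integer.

14

v = 010110111101000
Shift right by 4: 01011011110
Mask low 4 bits: 1110 = 14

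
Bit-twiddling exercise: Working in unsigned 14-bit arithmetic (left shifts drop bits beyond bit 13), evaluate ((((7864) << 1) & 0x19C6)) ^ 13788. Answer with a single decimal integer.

11420

7864 = 01111010111000
→ << 1 (mod 2^14) → 11110101110000 = 15728
0x19C6 = 01100111000110
→ & → 01100101000000 = 6464
13788 = 11010111011100
→ ^ → 10110010011100 = 11420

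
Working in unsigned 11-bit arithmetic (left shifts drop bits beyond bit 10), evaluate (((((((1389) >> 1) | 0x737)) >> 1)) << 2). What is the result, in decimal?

1900

1389 = 10101101101
→ >> 1 → 01010110110 = 694
0x737 = 11100110111
→ | → 11110110111 = 1975
→ >> 1 → 01111011011 = 987
→ << 2 (mod 2^11) → 11101101100 = 1900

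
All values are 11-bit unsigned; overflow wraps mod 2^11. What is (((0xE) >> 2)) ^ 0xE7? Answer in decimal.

0xE = 00000001110
→ >> 2 → 00000000011 = 3
0xE7 = 00011100111
→ ^ → 00011100100 = 228

228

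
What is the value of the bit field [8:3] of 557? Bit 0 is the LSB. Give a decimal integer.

v = 1000101101
Shift right by 3: 1000101
Mask low 6 bits: 000101 = 5

5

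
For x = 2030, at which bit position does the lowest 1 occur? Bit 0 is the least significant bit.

1

2030 = 11111101110
Trailing zeros: 1, so the lowest set bit is bit 1 (value 2).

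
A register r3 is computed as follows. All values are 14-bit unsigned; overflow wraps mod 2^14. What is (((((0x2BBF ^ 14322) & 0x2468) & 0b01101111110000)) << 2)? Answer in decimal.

256

0x2BBF = 10101110111111
14322 = 11011111110010
→ ^ → 01110001001101 = 7245
0x2468 = 10010001101000
→ & → 00010001001000 = 1096
0b01101111110000 = 01101111110000
→ & → 00000001000000 = 64
→ << 2 (mod 2^14) → 00000100000000 = 256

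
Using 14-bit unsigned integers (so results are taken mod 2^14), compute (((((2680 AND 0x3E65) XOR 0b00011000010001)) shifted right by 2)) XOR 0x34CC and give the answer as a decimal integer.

2680 = 00101001111000
0x3E65 = 11111001100101
→ AND → 00101001100000 = 2656
0b00011000010001 = 00011000010001
→ XOR → 00110001110001 = 3185
→ shifted right by 2 → 00001100011100 = 796
0x34CC = 11010011001100
→ XOR → 11011111010000 = 14288

14288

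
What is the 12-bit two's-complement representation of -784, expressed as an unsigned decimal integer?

3312

784 in 12 bits: 001100010000
Invert: 110011101111
Add 1:  110011110000 = 3312
(Check: 2^12 - 784 = 4096 - 784 = 3312.)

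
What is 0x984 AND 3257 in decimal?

2176

0x984 = 100110000100
3257 = 110010111001
AND → 100010000000 = 2176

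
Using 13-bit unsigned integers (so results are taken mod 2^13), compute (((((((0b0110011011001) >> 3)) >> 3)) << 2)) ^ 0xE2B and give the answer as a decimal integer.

3815

0b0110011011001 = 0110011011001
→ >> 3 → 0000110011011 = 411
→ >> 3 → 0000000110011 = 51
→ << 2 (mod 2^13) → 0000011001100 = 204
0xE2B = 0111000101011
→ ^ → 0111011100111 = 3815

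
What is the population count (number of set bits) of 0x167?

0x167 = 101100111
Count the 1s: 1 + 1 + 1 + 1 + 1 + 1 = 6

6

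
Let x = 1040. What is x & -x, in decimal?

x = 10000010000 = 1040
-x (two's complement) = …01111110000
AND   = 00000010000 = 16
(x & -x isolates the lowest set bit of x.)

16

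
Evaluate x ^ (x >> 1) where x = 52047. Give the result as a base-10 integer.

44776

x = 1100101101001111 = 52047
x>>1 = 0110010110100111
XOR  = 1010111011101000 = 44776
(x ^ (x >> 1) gives the standard binary-reflected Gray code of x.)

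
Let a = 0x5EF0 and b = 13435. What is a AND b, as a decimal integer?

5232

0x5EF0 = 101111011110000
13435 = 011010001111011
AND → 001010001110000 = 5232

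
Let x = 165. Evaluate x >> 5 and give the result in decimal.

5

165 = 10100101
shift right by 5 → 00000101 = 5
(equivalently, floor(165 / 32))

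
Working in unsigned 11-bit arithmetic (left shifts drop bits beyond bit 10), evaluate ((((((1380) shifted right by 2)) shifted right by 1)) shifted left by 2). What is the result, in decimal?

688

1380 = 10101100100
→ shifted right by 2 → 00101011001 = 345
→ shifted right by 1 → 00010101100 = 172
→ shifted left by 2 (mod 2^11) → 01010110000 = 688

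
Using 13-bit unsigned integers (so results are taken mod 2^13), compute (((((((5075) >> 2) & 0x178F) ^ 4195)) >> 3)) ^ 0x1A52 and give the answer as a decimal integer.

5075 = 1001111010011
→ >> 2 → 0010011110100 = 1268
0x178F = 1011110001111
→ & → 0010010000100 = 1156
4195 = 1000001100011
→ ^ → 1010011100111 = 5351
→ >> 3 → 0001010011100 = 668
0x1A52 = 1101001010010
→ ^ → 1100011001110 = 6350

6350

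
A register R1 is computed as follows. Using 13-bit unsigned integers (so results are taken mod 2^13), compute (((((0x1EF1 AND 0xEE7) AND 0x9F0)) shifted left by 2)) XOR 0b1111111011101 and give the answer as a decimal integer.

0x1EF1 = 1111011110001
0xEE7 = 0111011100111
→ AND → 0111011100001 = 3809
0x9F0 = 0100111110000
→ AND → 0100011100000 = 2272
→ shifted left by 2 (mod 2^13) → 0001110000000 = 896
0b1111111011101 = 1111111011101
→ XOR → 1110001011101 = 7261

7261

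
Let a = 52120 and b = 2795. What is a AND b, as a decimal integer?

52120 = 1100101110011000
2795 = 0000101011101011
AND → 0000101010001000 = 2696

2696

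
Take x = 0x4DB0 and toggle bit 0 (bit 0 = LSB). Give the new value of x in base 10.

19889

x = 100110110110000
bit 0 is currently 0; toggle it via x ^ (1 << 0) = x ^ 1
→ 100110110110001 = 19889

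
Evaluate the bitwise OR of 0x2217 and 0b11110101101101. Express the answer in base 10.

16255

0x2217 = 10001000010111
b = 11110101101101
 OR → 11111101111111 = 16255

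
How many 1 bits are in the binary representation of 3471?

3471 = 110110001111
Count the 1s: 1 + 1 + 1 + 1 + 1 + 1 + 1 + 1 = 8

8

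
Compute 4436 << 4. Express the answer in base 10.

4436 = 00001000101010100
shift left by 4 → 10001010101000000 = 70976
(equivalently, 4436 × 2^4 = 4436 × 16)

70976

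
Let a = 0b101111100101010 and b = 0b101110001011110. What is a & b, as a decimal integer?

23562

a = 101111100101010
b = 101110001011110
AND → 101110000001010 = 23562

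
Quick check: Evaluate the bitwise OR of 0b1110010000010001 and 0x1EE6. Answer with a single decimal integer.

65271

a = 1110010000010001
0x1EE6 = 0001111011100110
 OR → 1111111011110111 = 65271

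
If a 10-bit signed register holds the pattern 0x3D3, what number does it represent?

-45

pattern = 1111010011 (MSB is 1 ⇒ negative)
Invert: 0000101100, add 1 → 0000101101 = 45, so the value is -45.
(Equivalently: 979 - 2^10 = 979 - 1024 = -45.)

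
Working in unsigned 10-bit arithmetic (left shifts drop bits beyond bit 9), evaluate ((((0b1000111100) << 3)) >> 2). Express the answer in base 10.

120

0b1000111100 = 1000111100
→ << 3 (mod 2^10) → 0111100000 = 480
→ >> 2 → 0001111000 = 120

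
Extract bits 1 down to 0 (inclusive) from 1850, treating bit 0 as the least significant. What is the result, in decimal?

2

v = 11100111010
Shift right by 0: 11100111010
Mask low 2 bits: 10 = 2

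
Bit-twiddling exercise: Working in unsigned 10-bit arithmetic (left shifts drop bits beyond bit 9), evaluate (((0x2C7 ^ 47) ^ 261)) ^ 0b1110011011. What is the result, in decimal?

0x2C7 = 1011000111
47 = 0000101111
→ ^ → 1011101000 = 744
261 = 0100000101
→ ^ → 1111101101 = 1005
0b1110011011 = 1110011011
→ ^ → 0001110110 = 118

118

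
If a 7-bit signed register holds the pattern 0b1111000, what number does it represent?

-8

pattern = 1111000 (MSB is 1 ⇒ negative)
Invert: 0000111, add 1 → 0001000 = 8, so the value is -8.
(Equivalently: 120 - 2^7 = 120 - 128 = -8.)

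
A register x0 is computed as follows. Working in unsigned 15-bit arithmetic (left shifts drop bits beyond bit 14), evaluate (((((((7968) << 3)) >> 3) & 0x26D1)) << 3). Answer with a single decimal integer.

7968 = 001111100100000
→ << 3 (mod 2^15) → 111100100000000 = 30976
→ >> 3 → 000111100100000 = 3872
0x26D1 = 010011011010001
→ & → 000011000000000 = 1536
→ << 3 (mod 2^15) → 011000000000000 = 12288

12288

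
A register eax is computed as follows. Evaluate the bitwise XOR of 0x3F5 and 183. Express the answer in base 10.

0x3F5 = 1111110101
183 = 0010110111
XOR → 1101000010 = 834

834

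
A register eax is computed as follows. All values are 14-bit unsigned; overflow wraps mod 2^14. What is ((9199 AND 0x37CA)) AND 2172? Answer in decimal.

72

9199 = 10001111101111
0x37CA = 11011111001010
→ AND → 10001111001010 = 9162
2172 = 00100001111100
→ AND → 00000001001000 = 72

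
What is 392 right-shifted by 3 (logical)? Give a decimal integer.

49

392 = 110001000
shift right by 3 → 000110001 = 49
(equivalently, floor(392 / 8))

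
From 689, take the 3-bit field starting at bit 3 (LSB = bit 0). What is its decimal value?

v = 001010110001
Shift right by 3: 001010110
Mask low 3 bits: 110 = 6

6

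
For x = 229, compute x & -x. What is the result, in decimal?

1

x = 11100101 = 229
-x (two's complement) = …00011011
AND   = 00000001 = 1
(x & -x isolates the lowest set bit of x.)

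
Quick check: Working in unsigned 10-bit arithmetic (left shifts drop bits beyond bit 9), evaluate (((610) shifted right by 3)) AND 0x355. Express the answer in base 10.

68

610 = 1001100010
→ shifted right by 3 → 0001001100 = 76
0x355 = 1101010101
→ AND → 0001000100 = 68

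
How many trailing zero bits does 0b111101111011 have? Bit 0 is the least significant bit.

0b111101111011 = 111101111011
Trailing zeros: 0, so the lowest set bit is bit 0 (value 1).

0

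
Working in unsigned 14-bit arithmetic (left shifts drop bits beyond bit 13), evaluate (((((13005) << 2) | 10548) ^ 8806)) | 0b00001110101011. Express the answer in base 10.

13005 = 11001011001101
→ << 2 (mod 2^14) → 00101100110100 = 2868
10548 = 10100100110100
→ | → 10101100110100 = 11060
8806 = 10001001100110
→ ^ → 00100101010010 = 2386
0b00001110101011 = 00001110101011
→ | → 00101111111011 = 3067

3067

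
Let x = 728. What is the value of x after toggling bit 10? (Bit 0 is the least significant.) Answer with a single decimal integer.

1752

x = 0001011011000
bit 10 is currently 0; toggle it via x ^ (1 << 10) = x ^ 1024
→ 0011011011000 = 1752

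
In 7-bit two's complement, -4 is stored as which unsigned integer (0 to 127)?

124

4 in 7 bits: 0000100
Invert: 1111011
Add 1:  1111100 = 124
(Check: 2^7 - 4 = 128 - 4 = 124.)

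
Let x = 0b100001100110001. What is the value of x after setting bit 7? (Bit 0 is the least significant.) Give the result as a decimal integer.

17329

x = 100001100110001
bit 7 is currently 0; set it via x | (1 << 7) = x | 128
→ 100001110110001 = 17329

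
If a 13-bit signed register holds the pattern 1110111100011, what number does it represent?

-541

pattern = 1110111100011 (MSB is 1 ⇒ negative)
Invert: 0001000011100, add 1 → 0001000011101 = 541, so the value is -541.
(Equivalently: 7651 - 2^13 = 7651 - 8192 = -541.)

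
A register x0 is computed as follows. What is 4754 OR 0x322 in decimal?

4754 = 1001010010010
0x322 = 0001100100010
 OR → 1001110110010 = 5042

5042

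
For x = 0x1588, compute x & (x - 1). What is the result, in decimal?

5504

x = 1010110001000 = 5512
x - 1 = 1010110000111
AND   = 1010110000000 = 5504
(x & (x - 1) clears the lowest set bit of x.)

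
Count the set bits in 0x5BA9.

0x5BA9 = 101101110101001
Count the 1s: 1 + 1 + 1 + 1 + 1 + 1 + 1 + 1 + 1 = 9

9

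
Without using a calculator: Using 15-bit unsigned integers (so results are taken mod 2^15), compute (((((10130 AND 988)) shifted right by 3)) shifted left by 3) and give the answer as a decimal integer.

10130 = 010011110010010
988 = 000001111011100
→ AND → 000001110010000 = 912
→ shifted right by 3 → 000000001110010 = 114
→ shifted left by 3 (mod 2^15) → 000001110010000 = 912

912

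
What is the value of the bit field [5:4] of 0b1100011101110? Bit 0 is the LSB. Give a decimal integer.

2

v = 1100011101110
Shift right by 4: 110001110
Mask low 2 bits: 10 = 2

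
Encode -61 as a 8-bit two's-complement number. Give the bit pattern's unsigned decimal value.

61 in 8 bits: 00111101
Invert: 11000010
Add 1:  11000011 = 195
(Check: 2^8 - 61 = 256 - 61 = 195.)

195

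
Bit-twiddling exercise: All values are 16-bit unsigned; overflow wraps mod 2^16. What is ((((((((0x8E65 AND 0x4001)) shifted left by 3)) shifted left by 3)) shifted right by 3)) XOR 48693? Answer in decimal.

48701

0x8E65 = 1000111001100101
0x4001 = 0100000000000001
→ AND → 0000000000000001 = 1
→ shifted left by 3 (mod 2^16) → 0000000000001000 = 8
→ shifted left by 3 (mod 2^16) → 0000000001000000 = 64
→ shifted right by 3 → 0000000000001000 = 8
48693 = 1011111000110101
→ XOR → 1011111000111101 = 48701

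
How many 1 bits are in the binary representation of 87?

5

87 = 1010111
Count the 1s: 1 + 1 + 1 + 1 + 1 = 5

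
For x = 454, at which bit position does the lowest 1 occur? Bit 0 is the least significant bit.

454 = 111000110
Trailing zeros: 1, so the lowest set bit is bit 1 (value 2).

1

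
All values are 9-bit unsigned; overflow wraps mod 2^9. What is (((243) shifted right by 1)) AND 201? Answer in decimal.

73

243 = 011110011
→ shifted right by 1 → 001111001 = 121
201 = 011001001
→ AND → 001001001 = 73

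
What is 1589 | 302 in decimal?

1855

1589 = 11000110101
302 = 00100101110
 OR → 11100111111 = 1855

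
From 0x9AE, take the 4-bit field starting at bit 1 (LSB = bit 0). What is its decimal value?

v = 0100110101110
Shift right by 1: 010011010111
Mask low 4 bits: 0111 = 7

7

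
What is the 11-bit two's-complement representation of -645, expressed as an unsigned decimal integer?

1403

645 in 11 bits: 01010000101
Invert: 10101111010
Add 1:  10101111011 = 1403
(Check: 2^11 - 645 = 2048 - 645 = 1403.)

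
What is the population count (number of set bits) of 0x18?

2

0x18 = 11000
Count the 1s: 1 + 1 = 2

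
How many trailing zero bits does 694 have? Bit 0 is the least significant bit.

694 = 1010110110
Trailing zeros: 1, so the lowest set bit is bit 1 (value 2).

1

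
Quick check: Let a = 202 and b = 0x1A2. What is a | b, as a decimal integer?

490

202 = 011001010
0x1A2 = 110100010
 OR → 111101010 = 490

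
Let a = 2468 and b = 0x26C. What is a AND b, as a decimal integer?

36

2468 = 100110100100
0x26C = 001001101100
AND → 000000100100 = 36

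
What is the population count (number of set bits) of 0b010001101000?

n = 10001101000
Count the 1s: 1 + 1 + 1 + 1 = 4

4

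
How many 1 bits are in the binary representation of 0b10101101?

n = 10101101
Count the 1s: 1 + 1 + 1 + 1 + 1 = 5

5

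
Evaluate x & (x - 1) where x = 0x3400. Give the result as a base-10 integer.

12288

x = 11010000000000 = 13312
x - 1 = 11001111111111
AND   = 11000000000000 = 12288
(x & (x - 1) clears the lowest set bit of x.)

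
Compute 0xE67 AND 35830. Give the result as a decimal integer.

2662

0xE67 = 0000111001100111
35830 = 1000101111110110
AND → 0000101001100110 = 2662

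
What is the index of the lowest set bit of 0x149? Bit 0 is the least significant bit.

0x149 = 101001001
Trailing zeros: 0, so the lowest set bit is bit 0 (value 1).

0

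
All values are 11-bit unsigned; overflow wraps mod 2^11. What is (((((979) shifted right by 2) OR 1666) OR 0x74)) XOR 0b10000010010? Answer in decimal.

979 = 01111010011
→ shifted right by 2 → 00011110100 = 244
1666 = 11010000010
→ OR → 11011110110 = 1782
0x74 = 00001110100
→ OR → 11011110110 = 1782
0b10000010010 = 10000010010
→ XOR → 01011100100 = 740

740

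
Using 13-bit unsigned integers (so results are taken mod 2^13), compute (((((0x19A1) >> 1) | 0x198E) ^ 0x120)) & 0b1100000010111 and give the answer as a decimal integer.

0x19A1 = 1100110100001
→ >> 1 → 0110011010000 = 3280
0x198E = 1100110001110
→ | → 1110111011110 = 7646
0x120 = 0000100100000
→ ^ → 1110011111110 = 7422
0b1100000010111 = 1100000010111
→ & → 1100000010110 = 6166

6166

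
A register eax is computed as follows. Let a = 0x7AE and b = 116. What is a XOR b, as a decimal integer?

0x7AE = 11110101110
116 = 00001110100
XOR → 11111011010 = 2010

2010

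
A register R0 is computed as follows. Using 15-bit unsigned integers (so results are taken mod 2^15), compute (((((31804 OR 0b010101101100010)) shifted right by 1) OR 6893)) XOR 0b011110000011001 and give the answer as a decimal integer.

998

31804 = 111110000111100
0b010101101100010 = 010101101100010
→ OR → 111111101111110 = 32638
→ shifted right by 1 → 011111110111111 = 16319
6893 = 001101011101101
→ OR → 011111111111111 = 16383
0b011110000011001 = 011110000011001
→ XOR → 000001111100110 = 998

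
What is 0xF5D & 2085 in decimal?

2053

0xF5D = 111101011101
2085 = 100000100101
AND → 100000000101 = 2053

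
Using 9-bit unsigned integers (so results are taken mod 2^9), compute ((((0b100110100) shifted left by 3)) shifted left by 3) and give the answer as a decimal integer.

0b100110100 = 100110100
→ shifted left by 3 (mod 2^9) → 110100000 = 416
→ shifted left by 3 (mod 2^9) → 100000000 = 256

256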